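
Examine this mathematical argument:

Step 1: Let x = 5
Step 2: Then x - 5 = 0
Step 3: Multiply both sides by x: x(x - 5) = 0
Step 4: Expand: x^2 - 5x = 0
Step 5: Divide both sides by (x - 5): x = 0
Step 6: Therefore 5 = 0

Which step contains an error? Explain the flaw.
Step 5: Divide both sides by (x - 5): x = 0

Step 5 divides both sides by (x - 5). However, since x = 5, we have (x - 5) = 0. Division by zero is undefined, making this step invalid.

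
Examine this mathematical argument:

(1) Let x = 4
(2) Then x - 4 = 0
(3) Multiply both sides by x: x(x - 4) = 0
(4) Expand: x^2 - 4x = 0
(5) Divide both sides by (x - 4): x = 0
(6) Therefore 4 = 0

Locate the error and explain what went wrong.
Step 5: Divide both sides by (x - 4): x = 0

Step 5 divides both sides by (x - 4). However, since x = 4, we have (x - 4) = 0. Division by zero is undefined, making this step invalid.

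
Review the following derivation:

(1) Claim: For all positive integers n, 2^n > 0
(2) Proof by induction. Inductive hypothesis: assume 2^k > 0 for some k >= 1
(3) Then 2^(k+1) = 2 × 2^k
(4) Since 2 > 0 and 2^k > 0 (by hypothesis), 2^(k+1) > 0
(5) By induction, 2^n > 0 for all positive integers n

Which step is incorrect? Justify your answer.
Step 5: By induction, 2^n > 0 for all positive integers n

Step 5 concludes the proof by induction, but no base case was ever established. A valid induction proof requires: (1) a base case proving 2^1 > 0, and (2) an inductive step showing IF 2^k > 0 THEN 2^(k+1) > 0. Steps 2-4 correctly establish the inductive step, but without the base case the conclusion in step 5 does not follow.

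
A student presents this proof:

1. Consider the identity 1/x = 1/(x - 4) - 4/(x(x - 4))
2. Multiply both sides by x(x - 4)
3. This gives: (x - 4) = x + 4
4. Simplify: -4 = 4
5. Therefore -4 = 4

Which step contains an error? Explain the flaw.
Step 3: This gives: (x - 4) = x + 4

Step 3 makes a sign error when clearing denominators. Multiplying -4/(x(x - 4)) by x(x - 4) gives -4, not +4. The correct result is (x - 4) = x - 4, which is trivially true, not (x - 4) = x + 4. (Step 1 is a valid identity: 1/(x - 4) - 4/(x(x - 4)) = (x - 4)/(x(x - 4)) = 1/x.)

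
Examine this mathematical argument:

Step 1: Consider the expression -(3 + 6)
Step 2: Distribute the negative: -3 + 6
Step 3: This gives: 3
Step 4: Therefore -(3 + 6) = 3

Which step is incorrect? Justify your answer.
Step 2: Distribute the negative: -3 + 6

Step 2 incorrectly distributes the negative sign. The correct distribution is -(3 + 6) = -3 - 6 = -9. The negative must be applied to both terms, not just the first. The error treats -(3 + 6) as -3 + 6, which equals 3 instead of -9.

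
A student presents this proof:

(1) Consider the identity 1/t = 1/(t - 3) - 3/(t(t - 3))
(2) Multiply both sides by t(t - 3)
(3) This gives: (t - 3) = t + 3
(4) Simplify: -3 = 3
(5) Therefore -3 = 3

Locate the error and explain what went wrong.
Step 3: This gives: (t - 3) = t + 3

Step 3 makes a sign error when clearing denominators. Multiplying -3/(t(t - 3)) by t(t - 3) gives -3, not +3. The correct result is (t - 3) = t - 3, which is trivially true, not (t - 3) = t + 3. (Step 1 is a valid identity: 1/(t - 3) - 3/(t(t - 3)) = (t - 3)/(t(t - 3)) = 1/t.)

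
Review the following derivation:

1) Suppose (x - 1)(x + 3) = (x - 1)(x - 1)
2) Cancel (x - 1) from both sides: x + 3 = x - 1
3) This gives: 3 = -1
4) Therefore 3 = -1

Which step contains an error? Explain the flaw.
Step 2: Cancel (x - 1) from both sides: x + 3 = x - 1

Step 2 cancels (x - 1) from both sides. This is only valid if (x - 1) ≠ 0, i.e., x ≠ 1. When x = 1, both sides equal zero regardless of the other factors. The correct approach requires considering x = 1 as a separate case.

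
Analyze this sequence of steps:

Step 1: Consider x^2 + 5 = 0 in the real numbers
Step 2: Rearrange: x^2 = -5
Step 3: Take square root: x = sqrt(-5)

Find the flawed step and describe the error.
Step 3: Take square root: x = sqrt(-5)

Step 3 takes the square root of -5, which is negative. In the real number system, the square root of a negative number is undefined. The equation x^2 + 5 = 0 has no real solutions. Square roots of negative numbers only exist in the complex numbers.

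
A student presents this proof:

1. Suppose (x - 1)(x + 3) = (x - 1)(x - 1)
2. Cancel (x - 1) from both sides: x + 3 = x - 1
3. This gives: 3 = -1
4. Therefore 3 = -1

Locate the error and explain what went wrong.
Step 2: Cancel (x - 1) from both sides: x + 3 = x - 1

Step 2 cancels (x - 1) from both sides. This is only valid if (x - 1) ≠ 0, i.e., x ≠ 1. When x = 1, both sides equal zero regardless of the other factors. The correct approach requires considering x = 1 as a separate case.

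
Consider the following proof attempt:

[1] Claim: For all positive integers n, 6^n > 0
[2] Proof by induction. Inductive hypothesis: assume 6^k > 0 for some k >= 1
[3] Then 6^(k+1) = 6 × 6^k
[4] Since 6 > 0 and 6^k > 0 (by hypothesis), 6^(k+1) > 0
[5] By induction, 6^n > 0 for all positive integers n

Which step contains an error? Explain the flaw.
Step 5: By induction, 6^n > 0 for all positive integers n

Step 5 concludes the proof by induction, but no base case was ever established. A valid induction proof requires: (1) a base case proving 6^1 > 0, and (2) an inductive step showing IF 6^k > 0 THEN 6^(k+1) > 0. Steps 2-4 correctly establish the inductive step, but without the base case the conclusion in step 5 does not follow.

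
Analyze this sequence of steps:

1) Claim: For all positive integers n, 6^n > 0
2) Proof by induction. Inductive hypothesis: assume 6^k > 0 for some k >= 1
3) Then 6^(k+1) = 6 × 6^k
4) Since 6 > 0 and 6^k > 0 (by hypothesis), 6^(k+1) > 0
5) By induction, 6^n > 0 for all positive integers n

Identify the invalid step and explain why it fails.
Step 5: By induction, 6^n > 0 for all positive integers n

Step 5 concludes the proof by induction, but no base case was ever established. A valid induction proof requires: (1) a base case proving 6^1 > 0, and (2) an inductive step showing IF 6^k > 0 THEN 6^(k+1) > 0. Steps 2-4 correctly establish the inductive step, but without the base case the conclusion in step 5 does not follow.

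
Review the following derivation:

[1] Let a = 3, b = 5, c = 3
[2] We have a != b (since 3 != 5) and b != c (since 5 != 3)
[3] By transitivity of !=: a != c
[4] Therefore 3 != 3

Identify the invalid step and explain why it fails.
Step 3: By transitivity of !=: a != c

Step 3 incorrectly applies transitivity to the '!=' relation. Transitivity states: if a R b and b R c, then a R c. However, '!=' is not transitive. Counterexample: 3 != 5 and 5 != 3, but 3 = 3 (both equal 3). Transitivity holds for relations like <, <=, =, but not for !=.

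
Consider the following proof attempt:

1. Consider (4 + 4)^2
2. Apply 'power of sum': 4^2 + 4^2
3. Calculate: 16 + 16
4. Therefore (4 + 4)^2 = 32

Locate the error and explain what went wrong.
Step 2: Apply 'power of sum': 4^2 + 4^2

Step 2 incorrectly applies a non-existent rule '(a+b)^n = a^n + b^n'. This is false in general. The correct expansion uses the binomial theorem. The actual value is (4 + 4)^2 = 8^2 = 64, not 32.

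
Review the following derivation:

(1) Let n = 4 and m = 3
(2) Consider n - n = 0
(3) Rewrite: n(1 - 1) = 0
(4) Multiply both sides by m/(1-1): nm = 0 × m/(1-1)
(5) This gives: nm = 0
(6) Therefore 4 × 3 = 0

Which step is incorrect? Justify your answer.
Step 4: Multiply both sides by m/(1-1): nm = 0 × m/(1-1)

Step 4 multiplies both sides by m/(1-1). However, 1-1 = 0, so this is multiplication by m/0, which is undefined. We cannot multiply by an undefined expression.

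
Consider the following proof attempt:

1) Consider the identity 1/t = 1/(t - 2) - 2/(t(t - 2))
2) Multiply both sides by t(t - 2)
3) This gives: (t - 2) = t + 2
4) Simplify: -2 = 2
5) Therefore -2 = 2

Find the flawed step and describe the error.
Step 3: This gives: (t - 2) = t + 2

Step 3 makes a sign error when clearing denominators. Multiplying -2/(t(t - 2)) by t(t - 2) gives -2, not +2. The correct result is (t - 2) = t - 2, which is trivially true, not (t - 2) = t + 2. (Step 1 is a valid identity: 1/(t - 2) - 2/(t(t - 2)) = (t - 2)/(t(t - 2)) = 1/t.)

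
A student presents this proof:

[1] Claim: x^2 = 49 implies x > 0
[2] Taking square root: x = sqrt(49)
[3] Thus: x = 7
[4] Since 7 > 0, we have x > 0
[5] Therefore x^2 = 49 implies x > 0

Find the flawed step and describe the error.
Step 2: Taking square root: x = sqrt(49)

Step 2 takes the square root and assumes the positive root only. The equation x^2 = 49 actually has two solutions: x = 7 and x = -7. The proof silently assumes x > 0 without justification, then uses this assumption to conclude x > 0, which is circular. The counterexample x = -7 shows the claim is false.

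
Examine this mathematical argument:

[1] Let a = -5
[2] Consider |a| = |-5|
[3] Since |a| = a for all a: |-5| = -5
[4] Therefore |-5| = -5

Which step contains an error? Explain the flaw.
Step 3: Since |a| = a for all a: |-5| = -5

Step 3 incorrectly states that |a| = a for all a. The correct definition is |a| = a when a >= 0, and |a| = -a when a < 0. Since -5 < 0, we have |-5| = -(-5) = 5, not -5.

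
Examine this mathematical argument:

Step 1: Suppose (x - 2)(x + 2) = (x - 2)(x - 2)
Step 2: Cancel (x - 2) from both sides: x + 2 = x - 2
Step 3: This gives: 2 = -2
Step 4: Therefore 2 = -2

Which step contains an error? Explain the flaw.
Step 2: Cancel (x - 2) from both sides: x + 2 = x - 2

Step 2 cancels (x - 2) from both sides. This is only valid if (x - 2) ≠ 0, i.e., x ≠ 2. When x = 2, both sides equal zero regardless of the other factors. The correct approach requires considering x = 2 as a separate case.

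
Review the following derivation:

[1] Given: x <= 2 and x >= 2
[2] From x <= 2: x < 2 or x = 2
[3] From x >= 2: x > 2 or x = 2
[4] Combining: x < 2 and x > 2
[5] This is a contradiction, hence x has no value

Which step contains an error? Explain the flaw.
Step 4: Combining: x < 2 and x > 2

Step 4 incorrectly combines the conditions. From x <= 2 and x >= 2, the intersection is x = 2. The error treats the 'or' cases as 'and' requirements. The correct conclusion is that x = 2 is the unique solution, not that no solution exists.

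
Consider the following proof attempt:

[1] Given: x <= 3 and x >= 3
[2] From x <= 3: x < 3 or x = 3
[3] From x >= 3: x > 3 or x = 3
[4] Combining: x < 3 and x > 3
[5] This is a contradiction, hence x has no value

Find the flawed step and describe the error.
Step 4: Combining: x < 3 and x > 3

Step 4 incorrectly combines the conditions. From x <= 3 and x >= 3, the intersection is x = 3. The error treats the 'or' cases as 'and' requirements. The correct conclusion is that x = 3 is the unique solution, not that no solution exists.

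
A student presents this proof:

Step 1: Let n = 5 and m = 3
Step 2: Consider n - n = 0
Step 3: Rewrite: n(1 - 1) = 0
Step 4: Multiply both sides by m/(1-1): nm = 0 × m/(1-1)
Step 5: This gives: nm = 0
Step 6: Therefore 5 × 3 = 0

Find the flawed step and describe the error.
Step 4: Multiply both sides by m/(1-1): nm = 0 × m/(1-1)

Step 4 multiplies both sides by m/(1-1). However, 1-1 = 0, so this is multiplication by m/0, which is undefined. We cannot multiply by an undefined expression.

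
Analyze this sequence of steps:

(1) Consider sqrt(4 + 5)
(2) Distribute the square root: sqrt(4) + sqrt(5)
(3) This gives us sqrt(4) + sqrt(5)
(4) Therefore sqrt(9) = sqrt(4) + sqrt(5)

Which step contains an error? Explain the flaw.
Step 2: Distribute the square root: sqrt(4) + sqrt(5)

Step 2 incorrectly 'distributes' the square root over addition. The square root function does not distribute: sqrt(a + b) ≠ sqrt(a) + sqrt(b). In fact, sqrt(4 + 5) = sqrt(9) ≈ 3.0000, while sqrt(4) + sqrt(5) ≈ 4.2361.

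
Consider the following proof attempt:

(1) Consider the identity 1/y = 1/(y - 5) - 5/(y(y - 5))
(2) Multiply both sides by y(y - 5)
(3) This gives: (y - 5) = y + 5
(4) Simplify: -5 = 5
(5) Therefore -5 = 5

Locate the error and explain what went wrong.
Step 3: This gives: (y - 5) = y + 5

Step 3 makes a sign error when clearing denominators. Multiplying -5/(y(y - 5)) by y(y - 5) gives -5, not +5. The correct result is (y - 5) = y - 5, which is trivially true, not (y - 5) = y + 5. (Step 1 is a valid identity: 1/(y - 5) - 5/(y(y - 5)) = (y - 5)/(y(y - 5)) = 1/y.)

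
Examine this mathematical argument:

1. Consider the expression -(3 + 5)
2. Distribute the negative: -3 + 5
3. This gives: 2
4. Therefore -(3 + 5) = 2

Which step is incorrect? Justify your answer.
Step 2: Distribute the negative: -3 + 5

Step 2 incorrectly distributes the negative sign. The correct distribution is -(3 + 5) = -3 - 5 = -8. The negative must be applied to both terms, not just the first. The error treats -(3 + 5) as -3 + 5, which equals 2 instead of -8.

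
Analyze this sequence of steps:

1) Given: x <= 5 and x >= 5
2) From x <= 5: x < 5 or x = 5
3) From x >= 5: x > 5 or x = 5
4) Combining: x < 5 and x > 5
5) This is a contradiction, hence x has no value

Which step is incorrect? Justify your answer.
Step 4: Combining: x < 5 and x > 5

Step 4 incorrectly combines the conditions. From x <= 5 and x >= 5, the intersection is x = 5. The error treats the 'or' cases as 'and' requirements. The correct conclusion is that x = 5 is the unique solution, not that no solution exists.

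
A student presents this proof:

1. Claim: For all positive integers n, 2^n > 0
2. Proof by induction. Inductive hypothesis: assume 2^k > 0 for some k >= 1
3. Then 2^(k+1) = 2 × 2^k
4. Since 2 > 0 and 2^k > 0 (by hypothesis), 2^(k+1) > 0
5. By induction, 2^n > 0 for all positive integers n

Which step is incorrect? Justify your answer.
Step 5: By induction, 2^n > 0 for all positive integers n

Step 5 concludes the proof by induction, but no base case was ever established. A valid induction proof requires: (1) a base case proving 2^1 > 0, and (2) an inductive step showing IF 2^k > 0 THEN 2^(k+1) > 0. Steps 2-4 correctly establish the inductive step, but without the base case the conclusion in step 5 does not follow.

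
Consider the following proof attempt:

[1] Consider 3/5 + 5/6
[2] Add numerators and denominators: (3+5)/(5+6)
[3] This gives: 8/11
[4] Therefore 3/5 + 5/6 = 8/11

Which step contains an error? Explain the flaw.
Step 2: Add numerators and denominators: (3+5)/(5+6)

Step 2 incorrectly adds fractions by separately adding numerators and denominators. This is wrong. The correct method requires a common denominator: 3/5 + 5/6 = (3×6 + 5×5)/(5×6) = 43/30 = 43/30. The method used gives 8/11, which is different.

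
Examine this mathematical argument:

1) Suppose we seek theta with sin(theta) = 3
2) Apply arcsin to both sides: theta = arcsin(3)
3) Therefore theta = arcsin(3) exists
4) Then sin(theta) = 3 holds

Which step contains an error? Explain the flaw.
Step 2: Apply arcsin to both sides: theta = arcsin(3)

Step 2 applies arcsin to 3. However, arcsin(x) is only defined for x in [-1, 1] because sin(theta) can only produce values in that range. Since |3| > 1, arcsin(3) is undefined. There is no angle whose sine equals 3.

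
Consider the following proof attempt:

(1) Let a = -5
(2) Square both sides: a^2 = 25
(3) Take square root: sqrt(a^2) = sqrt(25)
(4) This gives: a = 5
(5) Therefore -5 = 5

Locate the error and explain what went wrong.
Step 4: This gives: a = 5

Step 4 incorrectly states that sqrt(a^2) = a. The correct identity is sqrt(a^2) = |a|. Since a = -5 < 0, we have sqrt(a^2) = |-5| = 5, not a = -5.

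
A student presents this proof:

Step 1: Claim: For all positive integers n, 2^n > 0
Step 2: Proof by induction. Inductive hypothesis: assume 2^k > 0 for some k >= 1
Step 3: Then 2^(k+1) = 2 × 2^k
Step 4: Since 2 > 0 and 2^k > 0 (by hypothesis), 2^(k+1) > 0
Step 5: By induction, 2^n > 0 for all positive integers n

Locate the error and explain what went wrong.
Step 5: By induction, 2^n > 0 for all positive integers n

Step 5 concludes the proof by induction, but no base case was ever established. A valid induction proof requires: (1) a base case proving 2^1 > 0, and (2) an inductive step showing IF 2^k > 0 THEN 2^(k+1) > 0. Steps 2-4 correctly establish the inductive step, but without the base case the conclusion in step 5 does not follow.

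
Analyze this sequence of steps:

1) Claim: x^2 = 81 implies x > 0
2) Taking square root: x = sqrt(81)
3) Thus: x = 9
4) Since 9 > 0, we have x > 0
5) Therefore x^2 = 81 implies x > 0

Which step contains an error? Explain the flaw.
Step 2: Taking square root: x = sqrt(81)

Step 2 takes the square root and assumes the positive root only. The equation x^2 = 81 actually has two solutions: x = 9 and x = -9. The proof silently assumes x > 0 without justification, then uses this assumption to conclude x > 0, which is circular. The counterexample x = -9 shows the claim is false.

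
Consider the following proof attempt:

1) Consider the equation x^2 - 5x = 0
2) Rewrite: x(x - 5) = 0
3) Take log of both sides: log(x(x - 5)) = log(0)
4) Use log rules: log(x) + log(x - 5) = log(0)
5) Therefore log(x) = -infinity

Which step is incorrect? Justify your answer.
Step 3: Take log of both sides: log(x(x - 5)) = log(0)

Step 3 takes the logarithm of both sides, resulting in log(0) on the right side. The logarithm is only defined for positive numbers; log(0) is undefined (approaches negative infinity). This operation is invalid.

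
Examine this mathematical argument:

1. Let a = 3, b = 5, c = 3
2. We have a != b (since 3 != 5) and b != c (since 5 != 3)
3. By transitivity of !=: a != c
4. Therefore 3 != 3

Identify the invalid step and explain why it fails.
Step 3: By transitivity of !=: a != c

Step 3 incorrectly applies transitivity to the '!=' relation. Transitivity states: if a R b and b R c, then a R c. However, '!=' is not transitive. Counterexample: 3 != 5 and 5 != 3, but 3 = 3 (both equal 3). Transitivity holds for relations like <, <=, =, but not for !=.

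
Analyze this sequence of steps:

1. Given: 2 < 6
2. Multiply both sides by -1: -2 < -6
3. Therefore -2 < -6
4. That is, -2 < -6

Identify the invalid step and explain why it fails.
Step 2: Multiply both sides by -1: -2 < -6

Step 2 multiplies both sides by -1 but fails to reverse the inequality sign. When multiplying (or dividing) an inequality by a negative number, the direction must be reversed. Since 2 < 6, we should get -2 > -6, i.e., -2 > -6.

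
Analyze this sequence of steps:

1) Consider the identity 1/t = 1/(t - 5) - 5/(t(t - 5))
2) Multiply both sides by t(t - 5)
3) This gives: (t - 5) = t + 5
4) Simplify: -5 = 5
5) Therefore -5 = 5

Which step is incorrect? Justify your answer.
Step 3: This gives: (t - 5) = t + 5

Step 3 makes a sign error when clearing denominators. Multiplying -5/(t(t - 5)) by t(t - 5) gives -5, not +5. The correct result is (t - 5) = t - 5, which is trivially true, not (t - 5) = t + 5. (Step 1 is a valid identity: 1/(t - 5) - 5/(t(t - 5)) = (t - 5)/(t(t - 5)) = 1/t.)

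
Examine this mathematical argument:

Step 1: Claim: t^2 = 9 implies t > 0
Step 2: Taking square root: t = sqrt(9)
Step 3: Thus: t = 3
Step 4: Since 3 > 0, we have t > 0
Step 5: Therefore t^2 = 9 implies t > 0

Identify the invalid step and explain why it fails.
Step 2: Taking square root: t = sqrt(9)

Step 2 takes the square root and assumes the positive root only. The equation t^2 = 9 actually has two solutions: t = 3 and t = -3. The proof silently assumes t > 0 without justification, then uses this assumption to conclude t > 0, which is circular. The counterexample t = -3 shows the claim is false.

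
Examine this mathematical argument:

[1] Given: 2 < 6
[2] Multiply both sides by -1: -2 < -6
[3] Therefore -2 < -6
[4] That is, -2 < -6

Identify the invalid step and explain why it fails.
Step 2: Multiply both sides by -1: -2 < -6

Step 2 multiplies both sides by -1 but fails to reverse the inequality sign. When multiplying (or dividing) an inequality by a negative number, the direction must be reversed. Since 2 < 6, we should get -2 > -6, i.e., -2 > -6.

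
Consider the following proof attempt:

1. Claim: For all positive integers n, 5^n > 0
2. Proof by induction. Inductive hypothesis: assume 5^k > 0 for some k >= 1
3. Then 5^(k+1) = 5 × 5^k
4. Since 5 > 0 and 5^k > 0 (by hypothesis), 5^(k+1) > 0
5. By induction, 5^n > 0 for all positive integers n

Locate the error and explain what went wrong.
Step 5: By induction, 5^n > 0 for all positive integers n

Step 5 concludes the proof by induction, but no base case was ever established. A valid induction proof requires: (1) a base case proving 5^1 > 0, and (2) an inductive step showing IF 5^k > 0 THEN 5^(k+1) > 0. Steps 2-4 correctly establish the inductive step, but without the base case the conclusion in step 5 does not follow.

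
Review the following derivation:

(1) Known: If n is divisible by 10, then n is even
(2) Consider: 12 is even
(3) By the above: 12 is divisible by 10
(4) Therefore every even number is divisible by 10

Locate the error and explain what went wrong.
Step 3: By the above: 12 is divisible by 10

Step 3 commits the fallacy of affirming the consequent. The known fact 'divisible by 10 → even' does NOT imply 'even → divisible by 10'. That would be the converse, which is false. For example, 12 is even but 12 ÷ 10 = 1.20, which is not an integer.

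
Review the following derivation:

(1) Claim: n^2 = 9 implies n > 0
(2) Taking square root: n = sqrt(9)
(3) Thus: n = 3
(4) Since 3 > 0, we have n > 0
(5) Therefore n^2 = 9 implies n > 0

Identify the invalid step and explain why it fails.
Step 2: Taking square root: n = sqrt(9)

Step 2 takes the square root and assumes the positive root only. The equation n^2 = 9 actually has two solutions: n = 3 and n = -3. The proof silently assumes n > 0 without justification, then uses this assumption to conclude n > 0, which is circular. The counterexample n = -3 shows the claim is false.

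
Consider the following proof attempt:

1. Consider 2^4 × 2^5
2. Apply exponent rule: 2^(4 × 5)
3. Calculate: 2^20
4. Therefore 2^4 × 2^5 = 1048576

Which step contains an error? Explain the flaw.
Step 2: Apply exponent rule: 2^(4 × 5)

Step 2 incorrectly states that a^b × a^c = a^(b×c). The correct rule is a^b × a^c = a^(b+c). The actual value is 2^4 × 2^5 = 2^9 = 512, not 2^20 = 1048576.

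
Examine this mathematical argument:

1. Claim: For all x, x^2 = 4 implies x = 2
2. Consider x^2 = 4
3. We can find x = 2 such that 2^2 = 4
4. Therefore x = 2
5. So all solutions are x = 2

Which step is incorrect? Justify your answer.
Step 4: Therefore x = 2

Step 4 incorrectly concludes that x = 2 is the only solution. The proof shows that x = 2 is A solution (existence), but does not show it is the ONLY solution (uniqueness). In fact, x = -2 is also a solution since (-2)^2 = 4. Finding one solution doesn't prove there are no others.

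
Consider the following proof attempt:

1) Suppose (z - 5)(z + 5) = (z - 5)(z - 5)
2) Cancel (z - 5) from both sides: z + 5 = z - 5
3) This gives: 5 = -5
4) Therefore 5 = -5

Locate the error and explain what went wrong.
Step 2: Cancel (z - 5) from both sides: z + 5 = z - 5

Step 2 cancels (z - 5) from both sides. This is only valid if (z - 5) ≠ 0, i.e., z ≠ 5. When z = 5, both sides equal zero regardless of the other factors. The correct approach requires considering z = 5 as a separate case.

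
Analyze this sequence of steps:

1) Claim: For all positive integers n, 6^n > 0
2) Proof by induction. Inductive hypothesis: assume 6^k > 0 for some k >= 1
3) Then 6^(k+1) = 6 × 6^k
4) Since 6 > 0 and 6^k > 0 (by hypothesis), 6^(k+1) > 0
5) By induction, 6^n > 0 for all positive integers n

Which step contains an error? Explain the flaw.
Step 5: By induction, 6^n > 0 for all positive integers n

Step 5 concludes the proof by induction, but no base case was ever established. A valid induction proof requires: (1) a base case proving 6^1 > 0, and (2) an inductive step showing IF 6^k > 0 THEN 6^(k+1) > 0. Steps 2-4 correctly establish the inductive step, but without the base case the conclusion in step 5 does not follow.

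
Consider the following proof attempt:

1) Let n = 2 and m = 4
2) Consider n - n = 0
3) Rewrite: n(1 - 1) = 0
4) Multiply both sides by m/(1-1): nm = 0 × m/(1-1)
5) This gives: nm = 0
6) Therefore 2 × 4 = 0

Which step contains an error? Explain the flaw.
Step 4: Multiply both sides by m/(1-1): nm = 0 × m/(1-1)

Step 4 multiplies both sides by m/(1-1). However, 1-1 = 0, so this is multiplication by m/0, which is undefined. We cannot multiply by an undefined expression.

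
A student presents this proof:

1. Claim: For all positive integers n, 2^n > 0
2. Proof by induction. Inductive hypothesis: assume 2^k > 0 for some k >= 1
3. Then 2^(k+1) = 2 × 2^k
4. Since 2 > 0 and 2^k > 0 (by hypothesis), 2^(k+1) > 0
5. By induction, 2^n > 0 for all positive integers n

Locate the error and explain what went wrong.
Step 5: By induction, 2^n > 0 for all positive integers n

Step 5 concludes the proof by induction, but no base case was ever established. A valid induction proof requires: (1) a base case proving 2^1 > 0, and (2) an inductive step showing IF 2^k > 0 THEN 2^(k+1) > 0. Steps 2-4 correctly establish the inductive step, but without the base case the conclusion in step 5 does not follow.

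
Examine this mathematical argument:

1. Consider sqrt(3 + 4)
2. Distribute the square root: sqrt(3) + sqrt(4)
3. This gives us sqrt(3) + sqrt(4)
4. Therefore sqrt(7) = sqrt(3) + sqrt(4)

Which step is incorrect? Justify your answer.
Step 2: Distribute the square root: sqrt(3) + sqrt(4)

Step 2 incorrectly 'distributes' the square root over addition. The square root function does not distribute: sqrt(a + b) ≠ sqrt(a) + sqrt(b). In fact, sqrt(3 + 4) = sqrt(7) ≈ 2.6458, while sqrt(3) + sqrt(4) ≈ 3.7321.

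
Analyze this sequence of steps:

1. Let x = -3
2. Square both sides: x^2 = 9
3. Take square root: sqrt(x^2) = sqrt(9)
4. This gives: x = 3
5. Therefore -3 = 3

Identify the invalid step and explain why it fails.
Step 4: This gives: x = 3

Step 4 incorrectly states that sqrt(x^2) = x. The correct identity is sqrt(x^2) = |x|. Since x = -3 < 0, we have sqrt(x^2) = |-3| = 3, not x = -3.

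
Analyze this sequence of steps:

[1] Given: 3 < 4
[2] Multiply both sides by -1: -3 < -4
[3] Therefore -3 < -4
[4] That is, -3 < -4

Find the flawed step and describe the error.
Step 2: Multiply both sides by -1: -3 < -4

Step 2 multiplies both sides by -1 but fails to reverse the inequality sign. When multiplying (or dividing) an inequality by a negative number, the direction must be reversed. Since 3 < 4, we should get -3 > -4, i.e., -3 > -4.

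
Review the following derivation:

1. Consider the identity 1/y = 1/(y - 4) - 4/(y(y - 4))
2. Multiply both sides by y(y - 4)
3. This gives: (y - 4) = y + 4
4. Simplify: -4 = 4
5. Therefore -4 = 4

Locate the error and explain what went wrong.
Step 3: This gives: (y - 4) = y + 4

Step 3 makes a sign error when clearing denominators. Multiplying -4/(y(y - 4)) by y(y - 4) gives -4, not +4. The correct result is (y - 4) = y - 4, which is trivially true, not (y - 4) = y + 4. (Step 1 is a valid identity: 1/(y - 4) - 4/(y(y - 4)) = (y - 4)/(y(y - 4)) = 1/y.)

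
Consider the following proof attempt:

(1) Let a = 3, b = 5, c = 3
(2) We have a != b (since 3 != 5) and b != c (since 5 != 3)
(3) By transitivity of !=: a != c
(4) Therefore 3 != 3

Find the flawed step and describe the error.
Step 3: By transitivity of !=: a != c

Step 3 incorrectly applies transitivity to the '!=' relation. Transitivity states: if a R b and b R c, then a R c. However, '!=' is not transitive. Counterexample: 3 != 5 and 5 != 3, but 3 = 3 (both equal 3). Transitivity holds for relations like <, <=, =, but not for !=.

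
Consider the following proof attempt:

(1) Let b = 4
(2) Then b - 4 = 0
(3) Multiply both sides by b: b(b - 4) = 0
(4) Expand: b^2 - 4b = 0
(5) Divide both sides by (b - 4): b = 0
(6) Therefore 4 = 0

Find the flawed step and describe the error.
Step 5: Divide both sides by (b - 4): b = 0

Step 5 divides both sides by (b - 4). However, since b = 4, we have (b - 4) = 0. Division by zero is undefined, making this step invalid.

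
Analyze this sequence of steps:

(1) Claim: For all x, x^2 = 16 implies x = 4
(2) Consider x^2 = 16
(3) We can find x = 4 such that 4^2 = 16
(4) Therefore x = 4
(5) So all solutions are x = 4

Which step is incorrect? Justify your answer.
Step 4: Therefore x = 4

Step 4 incorrectly concludes that x = 4 is the only solution. The proof shows that x = 4 is A solution (existence), but does not show it is the ONLY solution (uniqueness). In fact, x = -4 is also a solution since (-4)^2 = 16. Finding one solution doesn't prove there are no others.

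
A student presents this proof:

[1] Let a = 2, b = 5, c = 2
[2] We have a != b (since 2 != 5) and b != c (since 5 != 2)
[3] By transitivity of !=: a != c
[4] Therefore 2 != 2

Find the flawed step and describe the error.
Step 3: By transitivity of !=: a != c

Step 3 incorrectly applies transitivity to the '!=' relation. Transitivity states: if a R b and b R c, then a R c. However, '!=' is not transitive. Counterexample: 2 != 5 and 5 != 2, but 2 = 2 (both equal 2). Transitivity holds for relations like <, <=, =, but not for !=.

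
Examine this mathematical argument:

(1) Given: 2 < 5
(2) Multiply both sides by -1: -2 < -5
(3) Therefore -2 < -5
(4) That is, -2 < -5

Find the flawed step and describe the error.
Step 2: Multiply both sides by -1: -2 < -5

Step 2 multiplies both sides by -1 but fails to reverse the inequality sign. When multiplying (or dividing) an inequality by a negative number, the direction must be reversed. Since 2 < 5, we should get -2 > -5, i.e., -2 > -5.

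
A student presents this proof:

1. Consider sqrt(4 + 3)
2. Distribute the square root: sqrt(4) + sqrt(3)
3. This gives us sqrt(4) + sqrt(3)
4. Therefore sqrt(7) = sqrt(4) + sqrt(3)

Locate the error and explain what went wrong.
Step 2: Distribute the square root: sqrt(4) + sqrt(3)

Step 2 incorrectly 'distributes' the square root over addition. The square root function does not distribute: sqrt(a + b) ≠ sqrt(a) + sqrt(b). In fact, sqrt(4 + 3) = sqrt(7) ≈ 2.6458, while sqrt(4) + sqrt(3) ≈ 3.7321.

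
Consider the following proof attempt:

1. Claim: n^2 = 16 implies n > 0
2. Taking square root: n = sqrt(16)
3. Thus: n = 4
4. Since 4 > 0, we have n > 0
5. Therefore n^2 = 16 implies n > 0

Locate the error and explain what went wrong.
Step 2: Taking square root: n = sqrt(16)

Step 2 takes the square root and assumes the positive root only. The equation n^2 = 16 actually has two solutions: n = 4 and n = -4. The proof silently assumes n > 0 without justification, then uses this assumption to conclude n > 0, which is circular. The counterexample n = -4 shows the claim is false.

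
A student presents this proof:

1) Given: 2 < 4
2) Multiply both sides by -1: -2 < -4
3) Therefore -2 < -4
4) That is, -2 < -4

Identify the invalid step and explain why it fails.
Step 2: Multiply both sides by -1: -2 < -4

Step 2 multiplies both sides by -1 but fails to reverse the inequality sign. When multiplying (or dividing) an inequality by a negative number, the direction must be reversed. Since 2 < 4, we should get -2 > -4, i.e., -2 > -4.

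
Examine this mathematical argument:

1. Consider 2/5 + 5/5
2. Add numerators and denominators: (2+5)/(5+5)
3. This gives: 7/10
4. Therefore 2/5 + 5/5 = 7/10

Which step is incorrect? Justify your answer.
Step 2: Add numerators and denominators: (2+5)/(5+5)

Step 2 incorrectly adds fractions by separately adding numerators and denominators. This is wrong. The correct method requires a common denominator: 2/5 + 5/5 = (2×5 + 5×5)/(5×5) = 35/25 = 7/5. The method used gives 7/10, which is different.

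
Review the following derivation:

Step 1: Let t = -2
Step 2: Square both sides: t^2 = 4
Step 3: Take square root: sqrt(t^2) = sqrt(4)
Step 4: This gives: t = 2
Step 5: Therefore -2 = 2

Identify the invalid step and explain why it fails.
Step 4: This gives: t = 2

Step 4 incorrectly states that sqrt(t^2) = t. The correct identity is sqrt(t^2) = |t|. Since t = -2 < 0, we have sqrt(t^2) = |-2| = 2, not t = -2.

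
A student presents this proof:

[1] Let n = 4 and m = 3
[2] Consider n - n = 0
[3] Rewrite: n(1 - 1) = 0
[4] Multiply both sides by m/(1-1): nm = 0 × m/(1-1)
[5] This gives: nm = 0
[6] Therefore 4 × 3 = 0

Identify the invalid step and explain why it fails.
Step 4: Multiply both sides by m/(1-1): nm = 0 × m/(1-1)

Step 4 multiplies both sides by m/(1-1). However, 1-1 = 0, so this is multiplication by m/0, which is undefined. We cannot multiply by an undefined expression.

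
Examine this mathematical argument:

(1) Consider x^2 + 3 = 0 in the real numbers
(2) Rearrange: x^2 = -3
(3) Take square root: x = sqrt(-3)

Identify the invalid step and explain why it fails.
Step 3: Take square root: x = sqrt(-3)

Step 3 takes the square root of -3, which is negative. In the real number system, the square root of a negative number is undefined. The equation x^2 + 3 = 0 has no real solutions. Square roots of negative numbers only exist in the complex numbers.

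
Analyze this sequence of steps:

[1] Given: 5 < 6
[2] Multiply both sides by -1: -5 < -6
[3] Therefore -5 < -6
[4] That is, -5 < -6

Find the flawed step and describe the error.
Step 2: Multiply both sides by -1: -5 < -6

Step 2 multiplies both sides by -1 but fails to reverse the inequality sign. When multiplying (or dividing) an inequality by a negative number, the direction must be reversed. Since 5 < 6, we should get -5 > -6, i.e., -5 > -6.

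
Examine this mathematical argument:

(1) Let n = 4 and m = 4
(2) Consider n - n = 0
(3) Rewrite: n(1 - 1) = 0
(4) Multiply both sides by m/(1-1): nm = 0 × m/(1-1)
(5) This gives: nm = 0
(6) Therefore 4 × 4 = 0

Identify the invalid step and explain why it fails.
Step 4: Multiply both sides by m/(1-1): nm = 0 × m/(1-1)

Step 4 multiplies both sides by m/(1-1). However, 1-1 = 0, so this is multiplication by m/0, which is undefined. We cannot multiply by an undefined expression.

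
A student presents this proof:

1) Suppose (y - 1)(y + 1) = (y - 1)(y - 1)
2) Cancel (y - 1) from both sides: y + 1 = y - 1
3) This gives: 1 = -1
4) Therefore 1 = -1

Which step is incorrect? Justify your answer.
Step 2: Cancel (y - 1) from both sides: y + 1 = y - 1

Step 2 cancels (y - 1) from both sides. This is only valid if (y - 1) ≠ 0, i.e., y ≠ 1. When y = 1, both sides equal zero regardless of the other factors. The correct approach requires considering y = 1 as a separate case.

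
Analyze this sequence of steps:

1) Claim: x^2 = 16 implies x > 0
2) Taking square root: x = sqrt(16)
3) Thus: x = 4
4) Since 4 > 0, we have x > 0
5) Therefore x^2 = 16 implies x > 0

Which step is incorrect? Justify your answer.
Step 2: Taking square root: x = sqrt(16)

Step 2 takes the square root and assumes the positive root only. The equation x^2 = 16 actually has two solutions: x = 4 and x = -4. The proof silently assumes x > 0 without justification, then uses this assumption to conclude x > 0, which is circular. The counterexample x = -4 shows the claim is false.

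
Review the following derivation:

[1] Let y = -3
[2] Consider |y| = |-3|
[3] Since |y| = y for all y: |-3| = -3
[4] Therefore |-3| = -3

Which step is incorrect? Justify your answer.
Step 3: Since |y| = y for all y: |-3| = -3

Step 3 incorrectly states that |y| = y for all y. The correct definition is |y| = y when y >= 0, and |y| = -y when y < 0. Since -3 < 0, we have |-3| = -(-3) = 3, not -3.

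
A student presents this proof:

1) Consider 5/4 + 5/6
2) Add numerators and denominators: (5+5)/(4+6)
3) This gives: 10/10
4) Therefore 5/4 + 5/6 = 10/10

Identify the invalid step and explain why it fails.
Step 2: Add numerators and denominators: (5+5)/(4+6)

Step 2 incorrectly adds fractions by separately adding numerators and denominators. This is wrong. The correct method requires a common denominator: 5/4 + 5/6 = (5×6 + 5×4)/(4×6) = 50/24 = 25/12. The method used gives 10/10, which is different.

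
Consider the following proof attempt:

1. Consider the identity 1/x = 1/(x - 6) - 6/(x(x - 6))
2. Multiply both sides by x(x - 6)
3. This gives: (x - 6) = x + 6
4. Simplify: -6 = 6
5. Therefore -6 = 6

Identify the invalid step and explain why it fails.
Step 3: This gives: (x - 6) = x + 6

Step 3 makes a sign error when clearing denominators. Multiplying -6/(x(x - 6)) by x(x - 6) gives -6, not +6. The correct result is (x - 6) = x - 6, which is trivially true, not (x - 6) = x + 6. (Step 1 is a valid identity: 1/(x - 6) - 6/(x(x - 6)) = (x - 6)/(x(x - 6)) = 1/x.)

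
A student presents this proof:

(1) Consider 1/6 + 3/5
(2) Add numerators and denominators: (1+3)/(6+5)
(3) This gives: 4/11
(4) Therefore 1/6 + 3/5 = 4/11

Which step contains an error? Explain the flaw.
Step 2: Add numerators and denominators: (1+3)/(6+5)

Step 2 incorrectly adds fractions by separately adding numerators and denominators. This is wrong. The correct method requires a common denominator: 1/6 + 3/5 = (1×5 + 3×6)/(6×5) = 23/30 = 23/30. The method used gives 4/11, which is different.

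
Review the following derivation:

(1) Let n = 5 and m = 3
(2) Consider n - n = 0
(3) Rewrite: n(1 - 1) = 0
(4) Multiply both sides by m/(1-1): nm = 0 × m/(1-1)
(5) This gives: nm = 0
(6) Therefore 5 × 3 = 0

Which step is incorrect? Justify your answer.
Step 4: Multiply both sides by m/(1-1): nm = 0 × m/(1-1)

Step 4 multiplies both sides by m/(1-1). However, 1-1 = 0, so this is multiplication by m/0, which is undefined. We cannot multiply by an undefined expression.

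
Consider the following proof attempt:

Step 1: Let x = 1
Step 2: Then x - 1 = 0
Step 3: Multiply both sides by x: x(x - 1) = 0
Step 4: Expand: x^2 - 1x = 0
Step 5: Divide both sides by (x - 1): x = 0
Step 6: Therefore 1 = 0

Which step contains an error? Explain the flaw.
Step 5: Divide both sides by (x - 1): x = 0

Step 5 divides both sides by (x - 1). However, since x = 1, we have (x - 1) = 0. Division by zero is undefined, making this step invalid.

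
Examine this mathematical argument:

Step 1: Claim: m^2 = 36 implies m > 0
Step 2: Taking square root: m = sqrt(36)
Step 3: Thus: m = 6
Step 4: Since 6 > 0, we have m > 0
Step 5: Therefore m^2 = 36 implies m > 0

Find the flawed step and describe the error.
Step 2: Taking square root: m = sqrt(36)

Step 2 takes the square root and assumes the positive root only. The equation m^2 = 36 actually has two solutions: m = 6 and m = -6. The proof silently assumes m > 0 without justification, then uses this assumption to conclude m > 0, which is circular. The counterexample m = -6 shows the claim is false.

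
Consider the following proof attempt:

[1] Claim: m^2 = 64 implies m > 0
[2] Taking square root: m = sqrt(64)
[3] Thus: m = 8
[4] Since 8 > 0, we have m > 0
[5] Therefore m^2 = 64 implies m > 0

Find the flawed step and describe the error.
Step 2: Taking square root: m = sqrt(64)

Step 2 takes the square root and assumes the positive root only. The equation m^2 = 64 actually has two solutions: m = 8 and m = -8. The proof silently assumes m > 0 without justification, then uses this assumption to conclude m > 0, which is circular. The counterexample m = -8 shows the claim is false.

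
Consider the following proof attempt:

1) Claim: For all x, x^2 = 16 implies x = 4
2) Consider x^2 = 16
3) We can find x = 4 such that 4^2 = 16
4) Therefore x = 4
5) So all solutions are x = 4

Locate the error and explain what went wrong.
Step 4: Therefore x = 4

Step 4 incorrectly concludes that x = 4 is the only solution. The proof shows that x = 4 is A solution (existence), but does not show it is the ONLY solution (uniqueness). In fact, x = -4 is also a solution since (-4)^2 = 16. Finding one solution doesn't prove there are no others.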